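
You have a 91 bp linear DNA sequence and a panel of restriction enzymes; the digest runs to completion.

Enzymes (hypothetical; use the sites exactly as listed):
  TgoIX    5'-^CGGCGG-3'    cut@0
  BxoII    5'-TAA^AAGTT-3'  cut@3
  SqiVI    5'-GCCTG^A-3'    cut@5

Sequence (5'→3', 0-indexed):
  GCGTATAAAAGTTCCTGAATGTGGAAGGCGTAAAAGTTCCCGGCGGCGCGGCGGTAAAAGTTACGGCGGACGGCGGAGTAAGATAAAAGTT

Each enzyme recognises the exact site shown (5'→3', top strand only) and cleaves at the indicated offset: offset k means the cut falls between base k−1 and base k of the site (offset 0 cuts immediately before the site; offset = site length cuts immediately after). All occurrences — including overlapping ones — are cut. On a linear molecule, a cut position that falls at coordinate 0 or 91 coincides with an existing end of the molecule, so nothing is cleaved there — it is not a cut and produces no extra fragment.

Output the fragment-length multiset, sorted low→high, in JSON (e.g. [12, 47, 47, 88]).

Site scan:
  TgoIX (CGGCGG, off=0): starts [40, 48, 63, 70] → cuts [40, 48, 63, 70]
  BxoII (TAAAAGTT, off=3): starts [5, 30, 54, 83] → cuts [8, 33, 57, 86]
  SqiVI (GCCTGA, off=5): no sites

All cut coordinates (distinct, sorted): [8, 33, 40, 48, 57, 63, 70, 86]

Fragments:
  [0,8): 8 bp
  [8,33): 25 bp
  [33,40): 7 bp
  [40,48): 8 bp
  [48,57): 9 bp
  [57,63): 6 bp
  [63,70): 7 bp
  [70,86): 16 bp
  [86,91): 5 bp

[5,6,7,7,8,8,9,16,25]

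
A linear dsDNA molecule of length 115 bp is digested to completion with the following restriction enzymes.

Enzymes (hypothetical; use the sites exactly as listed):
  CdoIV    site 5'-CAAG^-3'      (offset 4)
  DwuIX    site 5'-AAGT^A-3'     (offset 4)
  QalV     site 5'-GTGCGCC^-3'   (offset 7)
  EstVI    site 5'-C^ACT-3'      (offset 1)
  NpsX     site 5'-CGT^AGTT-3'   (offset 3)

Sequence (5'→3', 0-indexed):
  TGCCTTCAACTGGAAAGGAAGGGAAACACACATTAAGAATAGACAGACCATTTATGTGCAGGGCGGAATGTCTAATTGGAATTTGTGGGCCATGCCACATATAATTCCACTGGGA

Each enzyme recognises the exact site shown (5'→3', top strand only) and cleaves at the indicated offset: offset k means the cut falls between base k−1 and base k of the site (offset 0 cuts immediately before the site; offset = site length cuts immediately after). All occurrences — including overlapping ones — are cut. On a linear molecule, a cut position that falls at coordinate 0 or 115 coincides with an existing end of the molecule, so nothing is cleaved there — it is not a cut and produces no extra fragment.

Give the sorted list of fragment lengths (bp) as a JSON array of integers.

Per-enzyme occurrences:
  CdoIV (CAAG, off=4): no sites
  DwuIX (AAGTA, off=4): no sites
  QalV (GTGCGCC, off=7): no sites
  EstVI (CACT, off=1): starts [107] → cuts [108]
  NpsX (CGTAGTT, off=3): no sites

Pooled cuts: [108]

Fragments:
  [0,108): 108 bp
  [108,115): 7 bp

[7,108]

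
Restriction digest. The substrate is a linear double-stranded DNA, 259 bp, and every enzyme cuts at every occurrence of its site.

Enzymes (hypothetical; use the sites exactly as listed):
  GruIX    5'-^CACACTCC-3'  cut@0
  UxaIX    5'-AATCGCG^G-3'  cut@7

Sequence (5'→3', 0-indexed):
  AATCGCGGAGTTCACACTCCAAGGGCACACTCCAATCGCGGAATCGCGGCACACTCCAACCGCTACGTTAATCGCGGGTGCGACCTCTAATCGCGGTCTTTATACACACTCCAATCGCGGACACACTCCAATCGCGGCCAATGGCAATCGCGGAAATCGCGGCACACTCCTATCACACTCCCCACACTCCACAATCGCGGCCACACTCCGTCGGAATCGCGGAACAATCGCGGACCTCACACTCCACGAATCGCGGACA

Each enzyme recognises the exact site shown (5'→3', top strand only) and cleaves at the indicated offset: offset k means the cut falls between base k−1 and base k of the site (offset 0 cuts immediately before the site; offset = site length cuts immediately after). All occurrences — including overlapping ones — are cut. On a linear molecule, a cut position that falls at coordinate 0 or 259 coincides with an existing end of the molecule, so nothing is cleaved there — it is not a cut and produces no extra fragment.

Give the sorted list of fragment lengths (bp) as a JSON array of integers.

[1,1,2,2,4,5,5,7,8,9,9,9,11,11,13,15,15,15,16,17,18,19,20,27]

Per-enzyme occurrences:
  GruIX (CACACTCC, off=0): starts [12, 25, 49, 104, 121, 162, 173, 182, 201, 237] → cuts [12, 25, 49, 104, 121, 162, 173, 182, 201, 237]
  UxaIX (AATCGCGG, off=7): starts [0, 33, 41, 69, 88, 112, 129, 145, 154, 192, 214, 225, 248] → cuts [7, 40, 48, 76, 95, 119, 136, 152, 161, 199, 221, 232, 255]

Pooled cuts: [7, 12, 25, 40, 48, 49, 76, 95, 104, 119, 121, 136, 152, 161, 162, 173, 182, 199, 201, 221, 232, 237, 255]

Fragments:
  [0,7): 7 bp
  [7,12): 5 bp
  [12,25): 13 bp
  [25,40): 15 bp
  [40,48): 8 bp
  [48,49): 1 bp
  [49,76): 27 bp
  [76,95): 19 bp
  [95,104): 9 bp
  [104,119): 15 bp
  [119,121): 2 bp
  [121,136): 15 bp
  [136,152): 16 bp
  [152,161): 9 bp
  [161,162): 1 bp
  [162,173): 11 bp
  [173,182): 9 bp
  [182,199): 17 bp
  [199,201): 2 bp
  [201,221): 20 bp
  [221,232): 11 bp
  [232,237): 5 bp
  [237,255): 18 bp
  [255,259): 4 bp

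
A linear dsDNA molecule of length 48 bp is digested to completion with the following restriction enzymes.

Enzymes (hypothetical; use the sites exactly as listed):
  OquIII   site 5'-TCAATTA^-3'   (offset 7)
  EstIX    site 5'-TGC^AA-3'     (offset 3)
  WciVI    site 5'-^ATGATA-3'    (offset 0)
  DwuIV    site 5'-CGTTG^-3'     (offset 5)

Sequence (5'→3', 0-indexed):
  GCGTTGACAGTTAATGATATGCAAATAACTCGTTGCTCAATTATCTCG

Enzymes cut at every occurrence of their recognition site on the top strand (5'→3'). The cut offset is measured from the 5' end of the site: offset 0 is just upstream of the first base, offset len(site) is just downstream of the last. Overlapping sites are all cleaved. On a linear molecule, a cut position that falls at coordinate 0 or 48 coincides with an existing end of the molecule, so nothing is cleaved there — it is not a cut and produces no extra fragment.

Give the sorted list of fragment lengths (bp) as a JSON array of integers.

[5,6,7,8,9,13]

Per-enzyme occurrences:
  OquIII TCAATTA/7: at [36] ⇒ [43]
  EstIX TGCAA/3: at [19] ⇒ [22]
  WciVI ATGATA/0: at [13] ⇒ [13]
  DwuIV CGTTG/5: at [1, 30] ⇒ [6, 35]

All cut coordinates (distinct, sorted): [6, 13, 22, 35, 43]

Fragments:
  [0,6): 6 bp
  [6,13): 7 bp
  [13,22): 9 bp
  [22,35): 13 bp
  [35,43): 8 bp
  [43,48): 5 bp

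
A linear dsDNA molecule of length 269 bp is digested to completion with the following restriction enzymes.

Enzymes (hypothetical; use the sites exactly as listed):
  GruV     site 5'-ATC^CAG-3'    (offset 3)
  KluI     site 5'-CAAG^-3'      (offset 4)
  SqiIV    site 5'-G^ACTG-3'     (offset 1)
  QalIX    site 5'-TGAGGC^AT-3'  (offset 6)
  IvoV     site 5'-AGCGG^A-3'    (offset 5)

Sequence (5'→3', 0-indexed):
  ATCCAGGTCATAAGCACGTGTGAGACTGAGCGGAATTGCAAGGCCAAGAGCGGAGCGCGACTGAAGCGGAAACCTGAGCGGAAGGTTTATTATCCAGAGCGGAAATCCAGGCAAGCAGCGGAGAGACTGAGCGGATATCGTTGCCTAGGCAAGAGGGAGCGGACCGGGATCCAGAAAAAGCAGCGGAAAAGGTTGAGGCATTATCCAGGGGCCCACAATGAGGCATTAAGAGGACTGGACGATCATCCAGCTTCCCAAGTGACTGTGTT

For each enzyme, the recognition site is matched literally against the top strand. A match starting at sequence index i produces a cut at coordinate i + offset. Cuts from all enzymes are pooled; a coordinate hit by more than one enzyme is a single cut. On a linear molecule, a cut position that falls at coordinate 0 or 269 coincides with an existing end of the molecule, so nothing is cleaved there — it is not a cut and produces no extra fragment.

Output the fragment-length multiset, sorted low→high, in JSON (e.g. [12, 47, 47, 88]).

[2,3,4,5,5,6,6,6,6,8,8,8,9,9,9,9,9,9,10,12,12,13,13,14,15,19,19,21]

Per-enzyme occurrences:
  GruV (ATCCAG, off=3): starts [0, 91, 104, 168, 202, 244] → cuts [3, 94, 107, 171, 205, 247]
  KluI (CAAG, off=4): starts [38, 44, 111, 149, 255] → cuts [42, 48, 115, 153, 259]
  SqiIV (GACTG, off=1): starts [23, 58, 124, 232, 260] → cuts [24, 59, 125, 233, 261]
  QalIX (TGAGGCAT, off=6): starts [193, 218] → cuts [199, 224]
  IvoV (AGCGGA, off=5): starts [28, 48, 64, 76, 97, 116, 129, 157, 181] → cuts [33, 53, 69, 81, 102, 121, 134, 162, 186]

All cut coordinates (distinct, sorted): [3, 24, 33, 42, 48, 53, 59, 69, 81, 94, 102, 107, 115, 121, 125, 134, 153, 162, 171, 186, 199, 205, 224, 233, 247, 259, 261]

Fragment lengths:
  [0,3): 3 bp
  [3,24): 21 bp
  [24,33): 9 bp
  [33,42): 9 bp
  [42,48): 6 bp
  [48,53): 5 bp
  [53,59): 6 bp
  [59,69): 10 bp
  [69,81): 12 bp
  [81,94): 13 bp
  [94,102): 8 bp
  [102,107): 5 bp
  [107,115): 8 bp
  [115,121): 6 bp
  [121,125): 4 bp
  [125,134): 9 bp
  [134,153): 19 bp
  [153,162): 9 bp
  [162,171): 9 bp
  [171,186): 15 bp
  [186,199): 13 bp
  [199,205): 6 bp
  [205,224): 19 bp
  [224,233): 9 bp
  [233,247): 14 bp
  [247,259): 12 bp
  [259,261): 2 bp
  [261,269): 8 bp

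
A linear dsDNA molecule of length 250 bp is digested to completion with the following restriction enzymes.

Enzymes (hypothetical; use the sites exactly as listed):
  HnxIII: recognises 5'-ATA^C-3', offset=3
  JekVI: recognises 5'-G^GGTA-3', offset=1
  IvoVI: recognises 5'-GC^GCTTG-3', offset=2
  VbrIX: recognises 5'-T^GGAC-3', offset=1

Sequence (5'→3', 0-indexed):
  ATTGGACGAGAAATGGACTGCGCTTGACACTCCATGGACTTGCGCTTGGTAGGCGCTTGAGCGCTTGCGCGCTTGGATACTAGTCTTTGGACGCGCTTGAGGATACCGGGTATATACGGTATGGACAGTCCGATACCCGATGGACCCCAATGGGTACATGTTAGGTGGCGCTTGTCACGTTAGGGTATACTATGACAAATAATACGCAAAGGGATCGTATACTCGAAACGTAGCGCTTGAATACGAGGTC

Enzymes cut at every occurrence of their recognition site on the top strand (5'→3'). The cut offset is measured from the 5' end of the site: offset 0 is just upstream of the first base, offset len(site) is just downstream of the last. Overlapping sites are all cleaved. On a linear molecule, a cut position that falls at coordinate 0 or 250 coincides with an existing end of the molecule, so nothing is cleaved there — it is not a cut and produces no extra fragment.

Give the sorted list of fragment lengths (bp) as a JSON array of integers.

Site scan:
  HnxIII (ATAC, off=3): starts [76, 102, 113, 132, 186, 201, 218, 240] → cuts [79, 105, 116, 135, 189, 204, 221, 243]
  JekVI (GGGTA, off=1): starts [107, 151, 182] → cuts [108, 152, 183]
  IvoVI (GCGCTTG, off=2): starts [19, 41, 52, 60, 68, 92, 167, 232] → cuts [21, 43, 54, 62, 70, 94, 169, 234]
  VbrIX (TGGAC, off=1): starts [2, 13, 34, 87, 121, 140] → cuts [3, 14, 35, 88, 122, 141]

All cut coordinates (distinct, sorted): [3, 14, 21, 35, 43, 54, 62, 70, 79, 88, 94, 105, 108, 116, 122, 135, 141, 152, 169, 183, 189, 204, 221, 234, 243]

Fragments:
  [0,3): 3 bp
  [3,14): 11 bp
  [14,21): 7 bp
  [21,35): 14 bp
  [35,43): 8 bp
  [43,54): 11 bp
  [54,62): 8 bp
  [62,70): 8 bp
  [70,79): 9 bp
  [79,88): 9 bp
  [88,94): 6 bp
  [94,105): 11 bp
  [105,108): 3 bp
  [108,116): 8 bp
  [116,122): 6 bp
  [122,135): 13 bp
  [135,141): 6 bp
  [141,152): 11 bp
  [152,169): 17 bp
  [169,183): 14 bp
  [183,189): 6 bp
  [189,204): 15 bp
  [204,221): 17 bp
  [221,234): 13 bp
  [234,243): 9 bp
  [243,250): 7 bp

[3,3,6,6,6,6,7,7,8,8,8,8,9,9,9,11,11,11,11,13,13,14,14,15,17,17]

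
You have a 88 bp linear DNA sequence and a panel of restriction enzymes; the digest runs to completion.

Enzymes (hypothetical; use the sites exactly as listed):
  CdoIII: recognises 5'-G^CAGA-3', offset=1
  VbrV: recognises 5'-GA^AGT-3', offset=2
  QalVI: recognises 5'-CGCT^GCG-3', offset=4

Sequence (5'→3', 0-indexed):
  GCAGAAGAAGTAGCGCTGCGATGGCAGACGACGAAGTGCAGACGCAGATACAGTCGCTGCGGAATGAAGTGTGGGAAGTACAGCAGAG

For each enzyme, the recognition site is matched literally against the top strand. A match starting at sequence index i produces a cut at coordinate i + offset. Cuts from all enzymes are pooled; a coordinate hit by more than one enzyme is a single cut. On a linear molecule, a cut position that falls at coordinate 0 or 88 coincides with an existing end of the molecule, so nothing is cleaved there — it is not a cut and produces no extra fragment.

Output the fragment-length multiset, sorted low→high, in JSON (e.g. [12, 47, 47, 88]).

[1,4,5,6,7,7,7,9,9,9,10,14]

Per-enzyme occurrences:
  CdoIII GCAGA/1: at [0, 23, 37, 43, 82] ⇒ [1, 24, 38, 44, 83]
  VbrV GAAGT/2: at [6, 32, 65, 74] ⇒ [8, 34, 67, 76]
  QalVI CGCTGCG/4: at [13, 54] ⇒ [17, 58]

All cut coordinates (distinct, sorted): [1, 8, 17, 24, 34, 38, 44, 58, 67, 76, 83]

Fragments:
  [0,1): 1 bp
  [1,8): 7 bp
  [8,17): 9 bp
  [17,24): 7 bp
  [24,34): 10 bp
  [34,38): 4 bp
  [38,44): 6 bp
  [44,58): 14 bp
  [58,67): 9 bp
  [67,76): 9 bp
  [76,83): 7 bp
  [83,88): 5 bp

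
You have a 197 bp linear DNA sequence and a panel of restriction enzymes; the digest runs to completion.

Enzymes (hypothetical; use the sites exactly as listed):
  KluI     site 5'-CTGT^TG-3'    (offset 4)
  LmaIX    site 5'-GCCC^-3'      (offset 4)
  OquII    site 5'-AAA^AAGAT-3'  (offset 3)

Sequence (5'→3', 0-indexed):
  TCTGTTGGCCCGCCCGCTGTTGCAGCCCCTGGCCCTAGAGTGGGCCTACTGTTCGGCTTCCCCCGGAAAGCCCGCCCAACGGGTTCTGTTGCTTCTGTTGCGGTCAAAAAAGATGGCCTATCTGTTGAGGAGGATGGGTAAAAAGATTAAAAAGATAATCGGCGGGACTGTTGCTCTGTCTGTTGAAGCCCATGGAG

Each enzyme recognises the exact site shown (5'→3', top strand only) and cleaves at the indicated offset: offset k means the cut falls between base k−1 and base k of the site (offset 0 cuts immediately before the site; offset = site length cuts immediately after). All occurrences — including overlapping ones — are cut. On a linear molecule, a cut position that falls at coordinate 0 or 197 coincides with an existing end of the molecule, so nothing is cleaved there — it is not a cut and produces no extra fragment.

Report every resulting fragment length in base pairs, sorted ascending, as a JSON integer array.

[4,4,5,5,6,6,7,8,8,9,9,11,12,12,16,17,20,38]

Site scan:
  KluI CTGTTG/4: at [1, 16, 85, 94, 121, 167, 179] ⇒ [5, 20, 89, 98, 125, 171, 183]
  LmaIX GCCC/4: at [7, 11, 24, 31, 69, 73, 187] ⇒ [11, 15, 28, 35, 73, 77, 191]
  OquII AAAAAGAT/3: at [106, 139, 148] ⇒ [109, 142, 151]

Pooled cuts: [5, 11, 15, 20, 28, 35, 73, 77, 89, 98, 109, 125, 142, 151, 171, 183, 191]

Fragments:
  [0,5): 5 bp
  [5,11): 6 bp
  [11,15): 4 bp
  [15,20): 5 bp
  [20,28): 8 bp
  [28,35): 7 bp
  [35,73): 38 bp
  [73,77): 4 bp
  [77,89): 12 bp
  [89,98): 9 bp
  [98,109): 11 bp
  [109,125): 16 bp
  [125,142): 17 bp
  [142,151): 9 bp
  [151,171): 20 bp
  [171,183): 12 bp
  [183,191): 8 bp
  [191,197): 6 bp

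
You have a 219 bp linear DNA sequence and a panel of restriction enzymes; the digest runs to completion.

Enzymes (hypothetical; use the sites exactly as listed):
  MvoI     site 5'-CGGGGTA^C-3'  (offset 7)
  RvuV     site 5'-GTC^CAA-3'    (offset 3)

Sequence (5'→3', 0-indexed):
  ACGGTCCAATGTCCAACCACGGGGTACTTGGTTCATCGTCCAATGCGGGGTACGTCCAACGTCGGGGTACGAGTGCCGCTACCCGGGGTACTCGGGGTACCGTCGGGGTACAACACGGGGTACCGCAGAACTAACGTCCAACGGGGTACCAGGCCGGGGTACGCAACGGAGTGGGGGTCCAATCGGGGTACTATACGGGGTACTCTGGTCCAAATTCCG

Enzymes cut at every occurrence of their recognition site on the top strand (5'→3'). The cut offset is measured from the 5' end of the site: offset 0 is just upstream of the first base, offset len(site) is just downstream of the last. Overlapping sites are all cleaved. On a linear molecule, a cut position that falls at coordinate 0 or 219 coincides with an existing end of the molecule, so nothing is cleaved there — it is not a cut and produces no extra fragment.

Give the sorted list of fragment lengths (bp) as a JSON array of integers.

[4,6,7,8,9,9,10,11,11,12,12,12,13,13,13,14,16,18,21]

Site scan:
  MvoI CGGGGTAC/7: at [19, 45, 62, 83, 92, 103, 115, 141, 154, 183, 195] ⇒ [26, 52, 69, 90, 99, 110, 122, 148, 161, 190, 202]
  RvuV GTCCAA/3: at [3, 10, 37, 53, 135, 176, 207] ⇒ [6, 13, 40, 56, 138, 179, 210]

Pooled cuts: [6, 13, 26, 40, 52, 56, 69, 90, 99, 110, 122, 138, 148, 161, 179, 190, 202, 210]

Fragments:
  [0,6): 6 bp
  [6,13): 7 bp
  [13,26): 13 bp
  [26,40): 14 bp
  [40,52): 12 bp
  [52,56): 4 bp
  [56,69): 13 bp
  [69,90): 21 bp
  [90,99): 9 bp
  [99,110): 11 bp
  [110,122): 12 bp
  [122,138): 16 bp
  [138,148): 10 bp
  [148,161): 13 bp
  [161,179): 18 bp
  [179,190): 11 bp
  [190,202): 12 bp
  [202,210): 8 bp
  [210,219): 9 bp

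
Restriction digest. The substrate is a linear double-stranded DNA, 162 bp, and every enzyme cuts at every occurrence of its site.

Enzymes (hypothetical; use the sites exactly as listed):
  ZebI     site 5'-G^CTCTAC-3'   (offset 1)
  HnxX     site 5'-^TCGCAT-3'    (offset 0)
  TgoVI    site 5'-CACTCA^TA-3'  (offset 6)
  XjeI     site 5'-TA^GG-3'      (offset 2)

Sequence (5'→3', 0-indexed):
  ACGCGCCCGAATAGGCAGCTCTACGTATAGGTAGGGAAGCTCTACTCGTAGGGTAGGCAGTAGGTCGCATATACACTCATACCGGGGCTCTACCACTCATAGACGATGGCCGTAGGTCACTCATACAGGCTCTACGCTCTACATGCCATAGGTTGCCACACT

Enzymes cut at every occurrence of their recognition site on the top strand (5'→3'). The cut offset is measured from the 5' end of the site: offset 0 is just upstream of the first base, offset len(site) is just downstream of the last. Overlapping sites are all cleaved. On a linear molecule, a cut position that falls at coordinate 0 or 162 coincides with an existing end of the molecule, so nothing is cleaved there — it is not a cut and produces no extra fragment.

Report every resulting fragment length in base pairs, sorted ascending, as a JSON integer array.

Site scan:
  ZebI GCTCTAC/1: at [17, 38, 86, 128, 135] ⇒ [18, 39, 87, 129, 136]
  HnxX TCGCAT/0: at [64] ⇒ [64]
  TgoVI CACTCATA/6: at [73, 93, 117] ⇒ [79, 99, 123]
  XjeI TAGG/2: at [11, 27, 31, 48, 53, 60, 112, 148] ⇒ [13, 29, 33, 50, 55, 62, 114, 150]

Pooled cuts: [13, 18, 29, 33, 39, 50, 55, 62, 64, 79, 87, 99, 114, 123, 129, 136, 150]

Fragment lengths:
  [0,13): 13 bp
  [13,18): 5 bp
  [18,29): 11 bp
  [29,33): 4 bp
  [33,39): 6 bp
  [39,50): 11 bp
  [50,55): 5 bp
  [55,62): 7 bp
  [62,64): 2 bp
  [64,79): 15 bp
  [79,87): 8 bp
  [87,99): 12 bp
  [99,114): 15 bp
  [114,123): 9 bp
  [123,129): 6 bp
  [129,136): 7 bp
  [136,150): 14 bp
  [150,162): 12 bp

[2,4,5,5,6,6,7,7,8,9,11,11,12,12,13,14,15,15]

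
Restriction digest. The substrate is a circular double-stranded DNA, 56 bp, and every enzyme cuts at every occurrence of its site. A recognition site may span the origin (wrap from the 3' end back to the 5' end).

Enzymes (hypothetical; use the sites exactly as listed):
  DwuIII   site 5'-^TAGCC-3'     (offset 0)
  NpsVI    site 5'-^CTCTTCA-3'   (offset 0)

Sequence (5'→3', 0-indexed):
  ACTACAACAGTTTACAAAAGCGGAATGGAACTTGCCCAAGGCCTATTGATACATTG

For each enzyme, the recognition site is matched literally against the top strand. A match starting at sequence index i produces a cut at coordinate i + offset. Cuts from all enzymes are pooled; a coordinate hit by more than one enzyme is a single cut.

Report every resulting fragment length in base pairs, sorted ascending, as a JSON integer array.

[56]

Per-enzyme occurrences:
  DwuIII (TAGCC, off=0): no sites
  NpsVI (CTCTTCA, off=0): no sites

All cut coordinates (distinct, sorted): ∅

Fragment lengths:
  no cuts → one circular fragment of 56 bp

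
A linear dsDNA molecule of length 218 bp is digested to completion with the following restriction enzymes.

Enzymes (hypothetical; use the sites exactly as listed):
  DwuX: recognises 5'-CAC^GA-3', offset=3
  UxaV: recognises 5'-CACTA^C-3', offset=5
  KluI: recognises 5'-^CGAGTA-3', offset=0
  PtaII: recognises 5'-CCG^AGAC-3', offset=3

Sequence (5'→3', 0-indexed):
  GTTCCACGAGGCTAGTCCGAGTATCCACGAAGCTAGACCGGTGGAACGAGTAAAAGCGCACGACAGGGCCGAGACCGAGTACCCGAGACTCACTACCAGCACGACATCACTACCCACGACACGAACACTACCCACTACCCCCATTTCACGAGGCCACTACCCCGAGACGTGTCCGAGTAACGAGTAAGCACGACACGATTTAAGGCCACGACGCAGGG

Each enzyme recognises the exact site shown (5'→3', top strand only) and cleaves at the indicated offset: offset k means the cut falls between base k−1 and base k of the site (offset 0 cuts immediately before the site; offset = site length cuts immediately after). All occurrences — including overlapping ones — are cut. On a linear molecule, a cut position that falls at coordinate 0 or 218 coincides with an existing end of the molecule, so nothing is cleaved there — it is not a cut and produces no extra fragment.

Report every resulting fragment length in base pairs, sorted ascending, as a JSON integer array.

[4,5,5,5,5,7,7,7,7,8,9,9,10,10,10,10,10,10,11,11,12,13,15,18]

Scan for sites:
  DwuX (CACGA, off=3): starts [4, 25, 58, 99, 114, 119, 146, 188, 193, 206] → cuts [7, 28, 61, 102, 117, 122, 149, 191, 196, 209]
  UxaV (CACTAC, off=5): starts [90, 107, 125, 132, 154] → cuts [95, 112, 130, 137, 159]
  KluI (CGAGTA, off=0): starts [17, 46, 75, 173, 180] → cuts [17, 46, 75, 173, 180]
  PtaII (CCGAGAC, off=3): starts [68, 82, 161] → cuts [71, 85, 164]

Pooled cuts: [7, 17, 28, 46, 61, 71, 75, 85, 95, 102, 112, 117, 122, 130, 137, 149, 159, 164, 173, 180, 191, 196, 209]

Fragments:
  [0,7): 7 bp
  [7,17): 10 bp
  [17,28): 11 bp
  [28,46): 18 bp
  [46,61): 15 bp
  [61,71): 10 bp
  [71,75): 4 bp
  [75,85): 10 bp
  [85,95): 10 bp
  [95,102): 7 bp
  [102,112): 10 bp
  [112,117): 5 bp
  [117,122): 5 bp
  [122,130): 8 bp
  [130,137): 7 bp
  [137,149): 12 bp
  [149,159): 10 bp
  [159,164): 5 bp
  [164,173): 9 bp
  [173,180): 7 bp
  [180,191): 11 bp
  [191,196): 5 bp
  [196,209): 13 bp
  [209,218): 9 bp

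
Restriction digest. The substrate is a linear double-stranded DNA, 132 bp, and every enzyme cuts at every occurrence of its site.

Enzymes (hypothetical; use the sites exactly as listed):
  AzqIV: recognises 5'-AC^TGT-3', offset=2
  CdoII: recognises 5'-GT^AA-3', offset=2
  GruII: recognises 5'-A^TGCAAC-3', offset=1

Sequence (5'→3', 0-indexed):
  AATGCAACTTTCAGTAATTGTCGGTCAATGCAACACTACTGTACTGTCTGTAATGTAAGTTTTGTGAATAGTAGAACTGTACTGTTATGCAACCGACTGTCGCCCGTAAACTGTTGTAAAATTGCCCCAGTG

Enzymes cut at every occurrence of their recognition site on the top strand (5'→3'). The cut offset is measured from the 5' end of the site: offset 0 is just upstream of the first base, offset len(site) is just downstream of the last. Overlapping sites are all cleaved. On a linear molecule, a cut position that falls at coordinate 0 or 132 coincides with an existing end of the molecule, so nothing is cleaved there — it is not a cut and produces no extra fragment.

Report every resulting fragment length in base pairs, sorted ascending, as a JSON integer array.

[2,4,5,5,5,5,6,7,10,10,11,13,13,15,21]

Site scan:
  AzqIV (ACTGT, off=2): starts [37, 42, 75, 80, 95, 109] → cuts [39, 44, 77, 82, 97, 111]
  CdoII (GTAA, off=2): starts [13, 49, 54, 105, 115] → cuts [15, 51, 56, 107, 117]
  GruII (ATGCAAC, off=1): starts [1, 27, 86] → cuts [2, 28, 87]

All cut coordinates (distinct, sorted): [2, 15, 28, 39, 44, 51, 56, 77, 82, 87, 97, 107, 111, 117]

Fragment lengths:
  [0,2): 2 bp
  [2,15): 13 bp
  [15,28): 13 bp
  [28,39): 11 bp
  [39,44): 5 bp
  [44,51): 7 bp
  [51,56): 5 bp
  [56,77): 21 bp
  [77,82): 5 bp
  [82,87): 5 bp
  [87,97): 10 bp
  [97,107): 10 bp
  [107,111): 4 bp
  [111,117): 6 bp
  [117,132): 15 bp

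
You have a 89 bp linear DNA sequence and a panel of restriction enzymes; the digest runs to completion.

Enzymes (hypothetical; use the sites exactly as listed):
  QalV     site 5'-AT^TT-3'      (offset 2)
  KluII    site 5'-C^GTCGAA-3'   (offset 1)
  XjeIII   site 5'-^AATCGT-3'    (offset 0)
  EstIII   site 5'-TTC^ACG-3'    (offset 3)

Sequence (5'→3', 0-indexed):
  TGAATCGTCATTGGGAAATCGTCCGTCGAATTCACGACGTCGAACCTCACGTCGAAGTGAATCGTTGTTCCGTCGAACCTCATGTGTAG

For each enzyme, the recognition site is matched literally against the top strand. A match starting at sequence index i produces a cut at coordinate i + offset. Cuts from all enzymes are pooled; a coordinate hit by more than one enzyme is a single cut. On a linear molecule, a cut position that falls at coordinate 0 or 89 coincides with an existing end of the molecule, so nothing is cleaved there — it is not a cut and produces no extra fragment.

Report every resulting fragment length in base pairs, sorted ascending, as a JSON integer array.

[2,5,8,9,9,12,12,14,18]

Per-enzyme occurrences:
  QalV (ATTT, off=2): no sites
  KluII (CGTCGAA, off=1): starts [23, 37, 49, 70] → cuts [24, 38, 50, 71]
  XjeIII (AATCGT, off=0): starts [2, 16, 59] → cuts [2, 16, 59]
  EstIII (TTCACG, off=3): starts [30] → cuts [33]

All cut coordinates (distinct, sorted): [2, 16, 24, 33, 38, 50, 59, 71]

Fragments:
  [0,2): 2 bp
  [2,16): 14 bp
  [16,24): 8 bp
  [24,33): 9 bp
  [33,38): 5 bp
  [38,50): 12 bp
  [50,59): 9 bp
  [59,71): 12 bp
  [71,89): 18 bp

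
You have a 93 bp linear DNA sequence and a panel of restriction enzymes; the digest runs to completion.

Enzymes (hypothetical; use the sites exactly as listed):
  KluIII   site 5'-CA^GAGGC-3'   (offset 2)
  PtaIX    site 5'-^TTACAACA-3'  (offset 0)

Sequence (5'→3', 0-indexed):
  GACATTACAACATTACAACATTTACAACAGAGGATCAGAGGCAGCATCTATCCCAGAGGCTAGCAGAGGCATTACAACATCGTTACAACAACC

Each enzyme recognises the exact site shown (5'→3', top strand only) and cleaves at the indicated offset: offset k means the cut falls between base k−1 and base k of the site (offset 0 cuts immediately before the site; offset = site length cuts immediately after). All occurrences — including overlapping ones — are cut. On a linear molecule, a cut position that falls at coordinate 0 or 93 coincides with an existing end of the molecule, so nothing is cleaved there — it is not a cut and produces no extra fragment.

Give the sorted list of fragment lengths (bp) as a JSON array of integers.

[4,6,8,9,10,11,11,16,18]

Per-enzyme occurrences:
  KluIII (CAGAGGC, off=2): starts [35, 53, 63] → cuts [37, 55, 65]
  PtaIX (TTACAACA, off=0): starts [4, 12, 21, 71, 82] → cuts [4, 12, 21, 71, 82]

Pooled cuts: [4, 12, 21, 37, 55, 65, 71, 82]

Fragment lengths:
  [0,4): 4 bp
  [4,12): 8 bp
  [12,21): 9 bp
  [21,37): 16 bp
  [37,55): 18 bp
  [55,65): 10 bp
  [65,71): 6 bp
  [71,82): 11 bp
  [82,93): 11 bp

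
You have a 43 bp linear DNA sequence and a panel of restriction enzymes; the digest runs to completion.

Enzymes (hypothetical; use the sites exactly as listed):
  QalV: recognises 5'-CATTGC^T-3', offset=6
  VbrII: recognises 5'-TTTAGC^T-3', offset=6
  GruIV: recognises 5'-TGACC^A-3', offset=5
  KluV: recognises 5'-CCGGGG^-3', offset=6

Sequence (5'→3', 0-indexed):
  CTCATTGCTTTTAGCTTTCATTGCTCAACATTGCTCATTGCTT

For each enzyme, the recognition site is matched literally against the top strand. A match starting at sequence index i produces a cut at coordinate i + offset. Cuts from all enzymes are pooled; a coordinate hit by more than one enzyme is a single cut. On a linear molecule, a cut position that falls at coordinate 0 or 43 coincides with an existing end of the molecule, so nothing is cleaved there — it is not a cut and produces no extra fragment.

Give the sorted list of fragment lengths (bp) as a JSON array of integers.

Site scan:
  QalV (CATTGCT, off=6): starts [2, 18, 28, 35] → cuts [8, 24, 34, 41]
  VbrII (TTTAGCT, off=6): starts [9] → cuts [15]
  GruIV (TGACCA, off=5): no sites
  KluV (CCGGGG, off=6): no sites

All cut coordinates (distinct, sorted): [8, 15, 24, 34, 41]

Fragment lengths:
  [0,8): 8 bp
  [8,15): 7 bp
  [15,24): 9 bp
  [24,34): 10 bp
  [34,41): 7 bp
  [41,43): 2 bp

[2,7,7,8,9,10]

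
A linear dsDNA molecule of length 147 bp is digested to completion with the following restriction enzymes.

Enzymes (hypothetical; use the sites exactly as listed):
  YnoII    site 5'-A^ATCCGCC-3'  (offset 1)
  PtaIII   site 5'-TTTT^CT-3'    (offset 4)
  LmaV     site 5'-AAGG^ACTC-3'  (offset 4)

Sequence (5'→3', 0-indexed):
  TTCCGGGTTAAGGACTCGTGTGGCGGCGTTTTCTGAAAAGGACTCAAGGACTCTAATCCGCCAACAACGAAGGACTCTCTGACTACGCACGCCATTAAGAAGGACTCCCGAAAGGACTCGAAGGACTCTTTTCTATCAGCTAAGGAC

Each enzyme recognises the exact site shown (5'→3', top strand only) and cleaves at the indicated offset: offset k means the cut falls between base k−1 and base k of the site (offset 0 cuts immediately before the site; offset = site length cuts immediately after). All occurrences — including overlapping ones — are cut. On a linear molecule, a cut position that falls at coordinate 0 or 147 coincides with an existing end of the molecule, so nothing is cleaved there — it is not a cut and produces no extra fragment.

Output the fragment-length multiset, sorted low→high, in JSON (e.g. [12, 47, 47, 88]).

Per-enzyme occurrences:
  YnoII (AATCCGCC, off=1): starts [54] → cuts [55]
  PtaIII (TTTTCT, off=4): starts [28, 128] → cuts [32, 132]
  LmaV (AAGGACTC, off=4): starts [9, 37, 45, 69, 99, 111, 120] → cuts [13, 41, 49, 73, 103, 115, 124]

Pooled cuts: [13, 32, 41, 49, 55, 73, 103, 115, 124, 132]

Fragment lengths:
  [0,13): 13 bp
  [13,32): 19 bp
  [32,41): 9 bp
  [41,49): 8 bp
  [49,55): 6 bp
  [55,73): 18 bp
  [73,103): 30 bp
  [103,115): 12 bp
  [115,124): 9 bp
  [124,132): 8 bp
  [132,147): 15 bp

[6,8,8,9,9,12,13,15,18,19,30]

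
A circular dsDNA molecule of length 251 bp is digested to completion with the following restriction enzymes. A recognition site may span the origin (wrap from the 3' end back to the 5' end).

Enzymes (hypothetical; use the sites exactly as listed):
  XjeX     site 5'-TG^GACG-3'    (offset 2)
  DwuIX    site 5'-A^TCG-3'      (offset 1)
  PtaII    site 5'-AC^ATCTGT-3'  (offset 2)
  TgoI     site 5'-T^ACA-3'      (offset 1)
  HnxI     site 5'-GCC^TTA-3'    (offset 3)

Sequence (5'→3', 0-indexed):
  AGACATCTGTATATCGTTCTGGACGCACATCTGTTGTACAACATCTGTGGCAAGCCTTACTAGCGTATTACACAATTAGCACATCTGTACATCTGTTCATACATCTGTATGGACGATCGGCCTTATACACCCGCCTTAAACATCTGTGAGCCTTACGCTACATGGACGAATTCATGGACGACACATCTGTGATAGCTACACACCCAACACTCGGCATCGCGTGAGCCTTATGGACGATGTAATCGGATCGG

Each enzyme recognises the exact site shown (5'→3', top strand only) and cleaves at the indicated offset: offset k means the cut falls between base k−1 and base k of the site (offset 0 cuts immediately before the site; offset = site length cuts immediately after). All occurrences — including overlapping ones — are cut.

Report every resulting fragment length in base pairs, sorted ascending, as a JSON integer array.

Scan for sites:
  XjeX (TGGACG, off=2): starts [19, 109, 162, 174, 230] → cuts [21, 111, 164, 176, 232]
  DwuIX (ATCG, off=1): starts [12, 115, 215, 241, 246] → cuts [13, 116, 216, 242, 247]
  PtaII (ACATCTGT, off=2): starts [2, 26, 40, 80, 88, 100, 139, 182] → cuts [4, 28, 42, 82, 90, 102, 141, 184]
  TgoI (TACA, off=1): starts [36, 68, 87, 99, 125, 158, 196] → cuts [37, 69, 88, 100, 126, 159, 197]
  HnxI (GCCTTA, off=3): starts [53, 119, 132, 149, 224] → cuts [56, 122, 135, 152, 227]

Pooled cuts: [4, 13, 21, 28, 37, 42, 56, 69, 82, 88, 90, 100, 102, 111, 116, 122, 126, 135, 141, 152, 159, 164, 176, 184, 197, 216, 227, 232, 242, 247]

Fragment lengths:
  4→13: 9 bp
  13→21: 8 bp
  21→28: 7 bp
  28→37: 9 bp
  37→42: 5 bp
  42→56: 14 bp
  56→69: 13 bp
  69→82: 13 bp
  82→88: 6 bp
  88→90: 2 bp
  90→100: 10 bp
  100→102: 2 bp
  102→111: 9 bp
  111→116: 5 bp
  116→122: 6 bp
  122→126: 4 bp
  126→135: 9 bp
  135→141: 6 bp
  141→152: 11 bp
  152→159: 7 bp
  159→164: 5 bp
  164→176: 12 bp
  176→184: 8 bp
  184→197: 13 bp
  197→216: 19 bp
  216→227: 11 bp
  227→232: 5 bp
  232→242: 10 bp
  242→247: 5 bp
  247→4 (wrap): 251-247+4 = 8 bp

[2,2,4,5,5,5,5,5,6,6,6,7,7,8,8,8,9,9,9,9,10,10,11,11,12,13,13,13,14,19]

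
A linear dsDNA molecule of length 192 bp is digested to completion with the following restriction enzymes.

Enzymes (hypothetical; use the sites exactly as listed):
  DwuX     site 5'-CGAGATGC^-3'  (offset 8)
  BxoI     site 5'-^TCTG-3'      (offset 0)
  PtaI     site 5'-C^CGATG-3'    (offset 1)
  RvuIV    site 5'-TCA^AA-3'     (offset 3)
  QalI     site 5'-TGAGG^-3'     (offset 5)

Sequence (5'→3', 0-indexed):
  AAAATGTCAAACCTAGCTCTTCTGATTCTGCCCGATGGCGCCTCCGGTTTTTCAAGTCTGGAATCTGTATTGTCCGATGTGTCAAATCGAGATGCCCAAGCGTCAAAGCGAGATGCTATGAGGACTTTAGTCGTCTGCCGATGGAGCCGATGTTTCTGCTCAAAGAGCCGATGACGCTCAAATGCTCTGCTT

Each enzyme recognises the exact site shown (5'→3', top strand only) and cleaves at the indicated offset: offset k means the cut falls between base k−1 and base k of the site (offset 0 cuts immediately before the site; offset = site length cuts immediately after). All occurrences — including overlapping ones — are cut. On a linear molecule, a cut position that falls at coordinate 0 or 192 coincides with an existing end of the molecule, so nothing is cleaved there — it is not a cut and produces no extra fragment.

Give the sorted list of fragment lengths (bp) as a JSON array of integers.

Site scan:
  DwuX (CGAGATGC, off=8): starts [87, 108] → cuts [95, 116]
  BxoI (TCTG, off=0): starts [20, 26, 56, 63, 133, 154, 185] → cuts [20, 26, 56, 63, 133, 154, 185]
  PtaI (CCGATG, off=1): starts [31, 73, 137, 146, 167] → cuts [32, 74, 138, 147, 168]
  RvuIV (TCAAA, off=3): starts [6, 81, 102, 159, 177] → cuts [9, 84, 105, 162, 180]
  QalI (TGAGG, off=5): starts [118] → cuts [123]

All cut coordinates (distinct, sorted): [9, 20, 26, 32, 56, 63, 74, 84, 95, 105, 116, 123, 133, 138, 147, 154, 162, 168, 180, 185]

Fragment lengths:
  [0,9): 9 bp
  [9,20): 11 bp
  [20,26): 6 bp
  [26,32): 6 bp
  [32,56): 24 bp
  [56,63): 7 bp
  [63,74): 11 bp
  [74,84): 10 bp
  [84,95): 11 bp
  [95,105): 10 bp
  [105,116): 11 bp
  [116,123): 7 bp
  [123,133): 10 bp
  [133,138): 5 bp
  [138,147): 9 bp
  [147,154): 7 bp
  [154,162): 8 bp
  [162,168): 6 bp
  [168,180): 12 bp
  [180,185): 5 bp
  [185,192): 7 bp

[5,5,6,6,6,7,7,7,7,8,9,9,10,10,10,11,11,11,11,12,24]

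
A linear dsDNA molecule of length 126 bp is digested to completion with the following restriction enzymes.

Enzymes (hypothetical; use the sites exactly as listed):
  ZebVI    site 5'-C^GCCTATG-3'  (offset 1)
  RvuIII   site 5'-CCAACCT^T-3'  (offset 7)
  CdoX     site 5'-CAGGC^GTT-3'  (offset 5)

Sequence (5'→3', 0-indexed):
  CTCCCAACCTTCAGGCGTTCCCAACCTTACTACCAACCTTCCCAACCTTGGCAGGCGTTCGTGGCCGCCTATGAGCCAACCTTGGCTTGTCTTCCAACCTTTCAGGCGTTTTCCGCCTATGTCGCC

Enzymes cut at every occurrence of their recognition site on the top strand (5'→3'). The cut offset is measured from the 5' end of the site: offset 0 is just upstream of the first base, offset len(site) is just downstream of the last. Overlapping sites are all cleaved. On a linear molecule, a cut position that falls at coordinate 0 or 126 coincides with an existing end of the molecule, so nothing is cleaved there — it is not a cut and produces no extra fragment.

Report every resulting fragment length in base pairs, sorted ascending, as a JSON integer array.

Per-enzyme occurrences:
  ZebVI (CGCCTATG, off=1): starts [65, 113] → cuts [66, 114]
  RvuIII (CCAACCTT, off=7): starts [3, 20, 32, 41, 75, 93] → cuts [10, 27, 39, 48, 82, 100]
  CdoX (CAGGCGTT, off=5): starts [11, 51, 102] → cuts [16, 56, 107]

Pooled cuts: [10, 16, 27, 39, 48, 56, 66, 82, 100, 107, 114]

Fragments:
  [0,10): 10 bp
  [10,16): 6 bp
  [16,27): 11 bp
  [27,39): 12 bp
  [39,48): 9 bp
  [48,56): 8 bp
  [56,66): 10 bp
  [66,82): 16 bp
  [82,100): 18 bp
  [100,107): 7 bp
  [107,114): 7 bp
  [114,126): 12 bp

[6,7,7,8,9,10,10,11,12,12,16,18]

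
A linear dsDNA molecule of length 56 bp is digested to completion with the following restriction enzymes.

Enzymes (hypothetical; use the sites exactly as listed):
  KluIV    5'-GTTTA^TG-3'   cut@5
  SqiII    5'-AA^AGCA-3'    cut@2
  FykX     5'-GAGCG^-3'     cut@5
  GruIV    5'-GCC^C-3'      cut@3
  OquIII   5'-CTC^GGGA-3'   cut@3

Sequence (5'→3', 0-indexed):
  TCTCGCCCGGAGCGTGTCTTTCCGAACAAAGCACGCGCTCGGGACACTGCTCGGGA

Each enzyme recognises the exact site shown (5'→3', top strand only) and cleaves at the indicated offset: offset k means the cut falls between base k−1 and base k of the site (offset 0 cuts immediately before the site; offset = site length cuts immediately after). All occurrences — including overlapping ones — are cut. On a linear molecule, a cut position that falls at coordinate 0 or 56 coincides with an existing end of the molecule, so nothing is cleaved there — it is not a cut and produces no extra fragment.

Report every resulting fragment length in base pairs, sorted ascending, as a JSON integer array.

[4,7,7,11,12,15]

Per-enzyme occurrences:
  KluIV (GTTTATG, off=5): no sites
  SqiII (AAAGCA, off=2): starts [27] → cuts [29]
  FykX (GAGCG, off=5): starts [9] → cuts [14]
  GruIV (GCCC, off=3): starts [4] → cuts [7]
  OquIII (CTCGGGA, off=3): starts [37, 49] → cuts [40, 52]

Pooled cuts: [7, 14, 29, 40, 52]

Fragments:
  [0,7): 7 bp
  [7,14): 7 bp
  [14,29): 15 bp
  [29,40): 11 bp
  [40,52): 12 bp
  [52,56): 4 bp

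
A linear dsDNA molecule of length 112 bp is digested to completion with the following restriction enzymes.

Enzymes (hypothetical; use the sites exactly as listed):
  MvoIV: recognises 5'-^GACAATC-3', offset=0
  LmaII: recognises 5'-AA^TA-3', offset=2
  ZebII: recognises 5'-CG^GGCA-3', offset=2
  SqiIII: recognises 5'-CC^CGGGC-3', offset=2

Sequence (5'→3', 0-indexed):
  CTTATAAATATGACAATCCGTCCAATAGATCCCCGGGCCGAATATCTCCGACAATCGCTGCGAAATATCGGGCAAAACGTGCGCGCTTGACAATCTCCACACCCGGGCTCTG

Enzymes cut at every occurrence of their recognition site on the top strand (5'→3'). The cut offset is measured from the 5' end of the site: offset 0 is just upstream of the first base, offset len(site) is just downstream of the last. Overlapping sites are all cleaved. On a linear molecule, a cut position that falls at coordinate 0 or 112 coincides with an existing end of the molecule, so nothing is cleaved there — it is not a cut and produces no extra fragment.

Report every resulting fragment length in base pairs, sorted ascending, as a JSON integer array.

Scan for sites:
  MvoIV GACAATC/0: at [11, 49, 88] ⇒ [11, 49, 88]
  LmaII AATA/2: at [6, 23, 40, 63] ⇒ [8, 25, 42, 65]
  ZebII CGGGCA/2: at [68] ⇒ [70]
  SqiIII CCCGGGC/2: at [31, 101] ⇒ [33, 103]

Pooled cuts: [8, 11, 25, 33, 42, 49, 65, 70, 88, 103]

Fragments:
  [0,8): 8 bp
  [8,11): 3 bp
  [11,25): 14 bp
  [25,33): 8 bp
  [33,42): 9 bp
  [42,49): 7 bp
  [49,65): 16 bp
  [65,70): 5 bp
  [70,88): 18 bp
  [88,103): 15 bp
  [103,112): 9 bp

[3,5,7,8,8,9,9,14,15,16,18]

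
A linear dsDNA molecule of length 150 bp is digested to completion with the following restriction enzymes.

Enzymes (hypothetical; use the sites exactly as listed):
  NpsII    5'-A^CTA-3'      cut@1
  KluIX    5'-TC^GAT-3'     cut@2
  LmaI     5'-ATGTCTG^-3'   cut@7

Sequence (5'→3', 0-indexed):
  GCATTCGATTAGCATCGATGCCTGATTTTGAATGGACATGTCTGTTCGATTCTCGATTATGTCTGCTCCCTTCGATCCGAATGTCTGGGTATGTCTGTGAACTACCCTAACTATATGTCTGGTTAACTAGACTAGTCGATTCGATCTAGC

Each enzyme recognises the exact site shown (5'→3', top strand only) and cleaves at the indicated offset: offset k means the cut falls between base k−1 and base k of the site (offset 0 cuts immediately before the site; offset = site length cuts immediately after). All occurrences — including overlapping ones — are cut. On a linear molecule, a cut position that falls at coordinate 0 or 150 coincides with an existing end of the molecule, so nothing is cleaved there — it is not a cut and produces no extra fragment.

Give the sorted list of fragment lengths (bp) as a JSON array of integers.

[3,4,5,5,5,6,6,7,8,8,9,10,10,11,11,14,28]

Scan for sites:
  NpsII ACTA/1: at [100, 109, 125, 130] ⇒ [101, 110, 126, 131]
  KluIX TCGAT/2: at [4, 14, 45, 52, 71, 135, 140] ⇒ [6, 16, 47, 54, 73, 137, 142]
  LmaI ATGTCTG/7: at [37, 58, 80, 90, 114] ⇒ [44, 65, 87, 97, 121]

Pooled cuts: [6, 16, 44, 47, 54, 65, 73, 87, 97, 101, 110, 121, 126, 131, 137, 142]

Fragments:
  [0,6): 6 bp
  [6,16): 10 bp
  [16,44): 28 bp
  [44,47): 3 bp
  [47,54): 7 bp
  [54,65): 11 bp
  [65,73): 8 bp
  [73,87): 14 bp
  [87,97): 10 bp
  [97,101): 4 bp
  [101,110): 9 bp
  [110,121): 11 bp
  [121,126): 5 bp
  [126,131): 5 bp
  [131,137): 6 bp
  [137,142): 5 bp
  [142,150): 8 bp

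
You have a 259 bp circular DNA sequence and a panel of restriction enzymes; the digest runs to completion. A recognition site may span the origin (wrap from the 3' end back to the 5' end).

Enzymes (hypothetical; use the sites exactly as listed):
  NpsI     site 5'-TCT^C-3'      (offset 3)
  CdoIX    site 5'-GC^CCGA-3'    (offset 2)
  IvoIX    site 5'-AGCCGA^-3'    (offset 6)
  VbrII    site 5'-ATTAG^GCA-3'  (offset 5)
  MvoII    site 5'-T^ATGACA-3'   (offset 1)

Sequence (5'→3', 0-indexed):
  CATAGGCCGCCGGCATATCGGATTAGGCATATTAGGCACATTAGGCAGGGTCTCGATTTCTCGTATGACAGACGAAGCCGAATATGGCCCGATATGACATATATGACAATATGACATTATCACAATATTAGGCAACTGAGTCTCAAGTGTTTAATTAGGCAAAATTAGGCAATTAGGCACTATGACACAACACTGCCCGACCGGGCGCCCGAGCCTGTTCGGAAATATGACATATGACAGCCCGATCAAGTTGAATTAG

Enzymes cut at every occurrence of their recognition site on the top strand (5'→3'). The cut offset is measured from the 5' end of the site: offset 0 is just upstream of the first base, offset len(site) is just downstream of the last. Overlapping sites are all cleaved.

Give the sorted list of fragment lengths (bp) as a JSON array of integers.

[3,5,5,7,7,8,8,8,8,9,9,9,9,10,12,12,15,15,17,18,21,44]

Per-enzyme occurrences:
  NpsI (TCTC, off=3): starts [50, 58, 140] → cuts [53, 61, 143]
  CdoIX (GCCCGA, off=2): starts [86, 194, 206, 239] → cuts [88, 196, 208, 241]
  IvoIX (AGCCGA, off=6): starts [75] → cuts [81]
  VbrII (ATTAGGCA, off=5): starts [21, 30, 39, 126, 153, 163, 171] → cuts [26, 35, 44, 131, 158, 168, 176]
  MvoII (TATGACA, off=1): starts [63, 92, 101, 109, 180, 225, 232] → cuts [64, 93, 102, 110, 181, 226, 233]

All cut coordinates (distinct, sorted): [26, 35, 44, 53, 61, 64, 81, 88, 93, 102, 110, 131, 143, 158, 168, 176, 181, 196, 208, 226, 233, 241]

Fragments:
  26→35: 9 bp
  35→44: 9 bp
  44→53: 9 bp
  53→61: 8 bp
  61→64: 3 bp
  64→81: 17 bp
  81→88: 7 bp
  88→93: 5 bp
  93→102: 9 bp
  102→110: 8 bp
  110→131: 21 bp
  131→143: 12 bp
  143→158: 15 bp
  158→168: 10 bp
  168→176: 8 bp
  176→181: 5 bp
  181→196: 15 bp
  196→208: 12 bp
  208→226: 18 bp
  226→233: 7 bp
  233→241: 8 bp
  241→26 (wrap): 259-241+26 = 44 bp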